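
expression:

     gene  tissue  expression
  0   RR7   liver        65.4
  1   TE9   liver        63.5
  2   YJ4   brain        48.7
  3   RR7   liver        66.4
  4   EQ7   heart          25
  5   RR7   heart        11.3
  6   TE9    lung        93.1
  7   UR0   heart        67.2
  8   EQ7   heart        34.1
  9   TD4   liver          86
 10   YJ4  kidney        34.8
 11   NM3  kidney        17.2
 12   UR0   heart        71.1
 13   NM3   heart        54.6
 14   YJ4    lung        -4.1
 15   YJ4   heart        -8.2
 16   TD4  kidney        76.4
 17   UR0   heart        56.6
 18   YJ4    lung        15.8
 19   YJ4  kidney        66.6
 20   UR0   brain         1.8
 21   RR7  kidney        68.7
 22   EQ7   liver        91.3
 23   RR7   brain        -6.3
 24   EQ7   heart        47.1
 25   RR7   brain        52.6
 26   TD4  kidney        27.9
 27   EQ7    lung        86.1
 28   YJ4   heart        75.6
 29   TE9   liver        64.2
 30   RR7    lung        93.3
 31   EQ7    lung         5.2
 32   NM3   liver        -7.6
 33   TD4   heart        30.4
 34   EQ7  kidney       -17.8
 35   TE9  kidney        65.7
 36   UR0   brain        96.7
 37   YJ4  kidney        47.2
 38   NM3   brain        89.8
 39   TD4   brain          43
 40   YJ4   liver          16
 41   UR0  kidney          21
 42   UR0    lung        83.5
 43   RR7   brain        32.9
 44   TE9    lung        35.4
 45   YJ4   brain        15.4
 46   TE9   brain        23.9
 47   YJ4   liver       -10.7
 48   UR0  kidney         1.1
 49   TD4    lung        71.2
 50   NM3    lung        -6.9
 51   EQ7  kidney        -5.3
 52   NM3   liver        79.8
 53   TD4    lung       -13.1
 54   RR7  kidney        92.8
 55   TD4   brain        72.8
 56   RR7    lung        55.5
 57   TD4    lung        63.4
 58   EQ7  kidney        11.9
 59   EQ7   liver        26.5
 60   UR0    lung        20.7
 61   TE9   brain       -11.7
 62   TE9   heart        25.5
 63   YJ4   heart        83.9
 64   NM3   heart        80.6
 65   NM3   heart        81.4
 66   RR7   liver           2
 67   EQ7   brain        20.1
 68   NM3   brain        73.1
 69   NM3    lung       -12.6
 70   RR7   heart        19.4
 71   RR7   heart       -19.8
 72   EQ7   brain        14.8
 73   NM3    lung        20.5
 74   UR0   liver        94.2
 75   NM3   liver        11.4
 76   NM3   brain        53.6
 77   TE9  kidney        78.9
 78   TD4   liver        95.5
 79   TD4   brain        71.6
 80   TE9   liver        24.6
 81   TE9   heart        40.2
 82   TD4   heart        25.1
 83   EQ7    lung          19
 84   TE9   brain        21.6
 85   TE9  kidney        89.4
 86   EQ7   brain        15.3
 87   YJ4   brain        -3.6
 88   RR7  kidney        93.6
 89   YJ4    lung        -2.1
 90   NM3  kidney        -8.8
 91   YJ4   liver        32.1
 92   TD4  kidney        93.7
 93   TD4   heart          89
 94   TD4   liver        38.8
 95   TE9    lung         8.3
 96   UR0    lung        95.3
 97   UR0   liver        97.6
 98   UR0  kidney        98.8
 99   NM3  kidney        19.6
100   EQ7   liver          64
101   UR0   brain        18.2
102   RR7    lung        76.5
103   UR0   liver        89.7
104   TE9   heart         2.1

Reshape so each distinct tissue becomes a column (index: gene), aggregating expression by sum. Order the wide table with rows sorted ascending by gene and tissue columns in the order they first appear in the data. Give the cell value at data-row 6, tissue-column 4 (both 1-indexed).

With rows sorted ascending by gene, row 6 is gene=UR0. tissue columns in first-appearance order: liver, brain, heart, lung, kidney; column 4 is lung.
Long rows with gene=UR0, tissue=lung: 83.5 + 20.7 + 95.3 = 199.5.

199.5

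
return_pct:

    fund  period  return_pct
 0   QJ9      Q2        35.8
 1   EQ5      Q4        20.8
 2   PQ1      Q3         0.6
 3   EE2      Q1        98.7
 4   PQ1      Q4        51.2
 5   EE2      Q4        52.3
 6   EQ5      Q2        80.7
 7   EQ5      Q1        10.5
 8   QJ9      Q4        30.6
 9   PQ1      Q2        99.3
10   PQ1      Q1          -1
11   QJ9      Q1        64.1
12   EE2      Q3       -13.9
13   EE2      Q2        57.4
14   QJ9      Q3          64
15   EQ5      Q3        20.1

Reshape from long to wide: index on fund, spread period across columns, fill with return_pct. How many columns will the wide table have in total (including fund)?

5

1 column for fund plus 4 distinct period values → 5 columns.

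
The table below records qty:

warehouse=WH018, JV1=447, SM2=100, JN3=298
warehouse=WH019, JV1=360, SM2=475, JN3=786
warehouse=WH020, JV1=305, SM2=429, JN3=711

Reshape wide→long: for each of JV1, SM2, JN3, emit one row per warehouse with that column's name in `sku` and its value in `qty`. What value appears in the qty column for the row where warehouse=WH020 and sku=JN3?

711

Unpivoting turns each (warehouse, wide-column) pair into one long row.
The wide cell at row WH020, column JN3 holds 711, so the long row (WH020, JN3) has qty=711.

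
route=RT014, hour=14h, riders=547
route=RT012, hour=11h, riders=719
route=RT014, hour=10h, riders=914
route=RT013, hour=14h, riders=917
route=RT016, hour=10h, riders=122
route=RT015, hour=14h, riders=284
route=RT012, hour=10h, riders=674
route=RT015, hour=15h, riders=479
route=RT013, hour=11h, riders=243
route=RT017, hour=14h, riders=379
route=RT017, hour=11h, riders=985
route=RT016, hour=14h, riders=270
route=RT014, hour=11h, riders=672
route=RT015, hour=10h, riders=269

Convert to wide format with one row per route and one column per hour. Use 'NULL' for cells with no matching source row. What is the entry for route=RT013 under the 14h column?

917

The long row with route=RT013, hour=14h has riders=917.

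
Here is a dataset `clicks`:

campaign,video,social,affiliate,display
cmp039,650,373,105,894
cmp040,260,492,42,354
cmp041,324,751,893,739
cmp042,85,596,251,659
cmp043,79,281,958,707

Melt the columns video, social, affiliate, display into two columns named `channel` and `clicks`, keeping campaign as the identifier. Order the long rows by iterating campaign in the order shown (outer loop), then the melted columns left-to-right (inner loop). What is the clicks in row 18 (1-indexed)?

20 rows total (5 × 4). Row 18: index ⌊(18-1)/4⌋ = 4 into campaign → cmp043; (18-1) mod 4 = 1 into the melted columns → social.
So row 18 is (cmp043, social, 281); clicks = 281.

281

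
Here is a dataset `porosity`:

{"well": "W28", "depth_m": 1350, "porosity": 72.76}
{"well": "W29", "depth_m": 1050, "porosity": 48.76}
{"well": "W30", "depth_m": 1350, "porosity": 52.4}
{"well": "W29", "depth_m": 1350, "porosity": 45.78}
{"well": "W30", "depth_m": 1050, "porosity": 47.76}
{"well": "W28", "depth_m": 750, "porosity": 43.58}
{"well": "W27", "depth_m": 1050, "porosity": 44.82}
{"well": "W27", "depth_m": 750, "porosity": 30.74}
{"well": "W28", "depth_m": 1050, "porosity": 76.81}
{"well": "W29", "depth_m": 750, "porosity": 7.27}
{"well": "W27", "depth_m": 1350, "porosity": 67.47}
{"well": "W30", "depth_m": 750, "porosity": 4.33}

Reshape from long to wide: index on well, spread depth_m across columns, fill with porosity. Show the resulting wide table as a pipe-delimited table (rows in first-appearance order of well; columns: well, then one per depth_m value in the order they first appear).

| well | 1350 | 1050 | 750 |
| W28 | 72.76 | 76.81 | 43.58 |
| W29 | 45.78 | 48.76 | 7.27 |
| W30 | 52.4 | 47.76 | 4.33 |
| W27 | 67.47 | 44.82 | 30.74 |

Columns: well plus the 3 distinct depth_m values (1350, 1050, 750).
For example, row W28 column 1350 takes porosity=72.76 from the long row (W28, 1350).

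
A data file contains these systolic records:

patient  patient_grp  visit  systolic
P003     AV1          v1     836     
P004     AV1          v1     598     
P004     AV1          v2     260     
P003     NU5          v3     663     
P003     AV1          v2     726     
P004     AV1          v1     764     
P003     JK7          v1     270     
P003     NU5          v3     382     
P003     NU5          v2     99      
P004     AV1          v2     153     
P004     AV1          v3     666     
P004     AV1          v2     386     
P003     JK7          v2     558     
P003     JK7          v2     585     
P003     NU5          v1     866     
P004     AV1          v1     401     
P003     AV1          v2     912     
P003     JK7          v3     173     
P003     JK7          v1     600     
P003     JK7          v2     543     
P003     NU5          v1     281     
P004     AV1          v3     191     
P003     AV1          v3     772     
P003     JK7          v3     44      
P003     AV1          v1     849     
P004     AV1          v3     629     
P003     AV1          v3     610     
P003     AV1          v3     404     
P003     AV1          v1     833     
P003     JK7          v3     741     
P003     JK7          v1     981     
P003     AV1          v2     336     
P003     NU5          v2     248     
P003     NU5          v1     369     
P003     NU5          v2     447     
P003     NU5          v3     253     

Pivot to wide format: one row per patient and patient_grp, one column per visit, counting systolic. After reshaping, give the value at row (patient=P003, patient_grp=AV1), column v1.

Rows with patient=P003, patient_grp=AV1 and visit=v1: systolic values are 836, 849, 833.
3 rows match — count = 3.

3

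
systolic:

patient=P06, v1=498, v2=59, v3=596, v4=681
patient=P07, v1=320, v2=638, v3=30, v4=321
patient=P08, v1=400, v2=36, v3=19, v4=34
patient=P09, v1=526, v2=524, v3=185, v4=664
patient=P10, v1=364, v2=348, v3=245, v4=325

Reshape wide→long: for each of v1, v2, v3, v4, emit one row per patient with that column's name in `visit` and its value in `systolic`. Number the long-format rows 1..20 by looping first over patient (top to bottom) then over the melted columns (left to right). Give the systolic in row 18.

348

20 rows total (5 × 4). Row 18: index ⌊(18-1)/4⌋ = 4 into patient → P10; (18-1) mod 4 = 1 into the melted columns → v2.
So row 18 is (P10, v2, 348); systolic = 348.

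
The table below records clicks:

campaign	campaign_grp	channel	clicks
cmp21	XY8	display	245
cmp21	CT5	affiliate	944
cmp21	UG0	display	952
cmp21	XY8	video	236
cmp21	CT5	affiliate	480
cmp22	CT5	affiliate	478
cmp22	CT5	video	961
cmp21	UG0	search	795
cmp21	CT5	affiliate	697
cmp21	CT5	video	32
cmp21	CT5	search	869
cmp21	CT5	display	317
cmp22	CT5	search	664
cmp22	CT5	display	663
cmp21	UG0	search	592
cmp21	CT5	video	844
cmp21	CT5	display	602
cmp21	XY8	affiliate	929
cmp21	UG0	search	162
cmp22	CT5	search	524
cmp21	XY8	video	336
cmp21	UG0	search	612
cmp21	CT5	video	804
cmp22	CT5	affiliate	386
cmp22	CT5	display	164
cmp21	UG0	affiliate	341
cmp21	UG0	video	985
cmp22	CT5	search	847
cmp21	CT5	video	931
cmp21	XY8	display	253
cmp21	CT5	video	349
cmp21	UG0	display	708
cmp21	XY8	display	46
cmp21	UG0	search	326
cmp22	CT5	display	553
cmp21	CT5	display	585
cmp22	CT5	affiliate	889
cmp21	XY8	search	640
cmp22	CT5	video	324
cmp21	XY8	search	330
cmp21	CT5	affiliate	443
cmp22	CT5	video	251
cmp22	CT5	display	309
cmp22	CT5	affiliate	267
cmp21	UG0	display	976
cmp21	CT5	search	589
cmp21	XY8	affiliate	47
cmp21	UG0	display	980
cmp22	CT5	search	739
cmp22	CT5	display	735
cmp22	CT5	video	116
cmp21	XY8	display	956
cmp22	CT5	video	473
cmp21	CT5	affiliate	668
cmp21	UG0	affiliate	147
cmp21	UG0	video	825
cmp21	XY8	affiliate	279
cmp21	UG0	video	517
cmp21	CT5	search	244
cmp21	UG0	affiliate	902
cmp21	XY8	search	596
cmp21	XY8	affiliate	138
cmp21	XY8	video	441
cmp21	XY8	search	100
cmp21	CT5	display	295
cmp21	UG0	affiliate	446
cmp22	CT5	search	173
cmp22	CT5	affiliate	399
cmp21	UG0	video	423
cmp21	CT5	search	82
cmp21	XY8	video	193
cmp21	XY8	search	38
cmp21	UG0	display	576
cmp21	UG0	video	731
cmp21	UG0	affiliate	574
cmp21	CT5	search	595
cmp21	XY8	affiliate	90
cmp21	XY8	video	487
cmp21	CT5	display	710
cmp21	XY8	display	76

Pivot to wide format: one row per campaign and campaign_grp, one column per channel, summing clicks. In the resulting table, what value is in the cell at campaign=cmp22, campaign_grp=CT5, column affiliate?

Rows with campaign=cmp22, campaign_grp=CT5 and channel=affiliate: clicks values are 478, 386, 889, 267, 399.
478 + 386 + 889 + 267 + 399 = 2419.

2419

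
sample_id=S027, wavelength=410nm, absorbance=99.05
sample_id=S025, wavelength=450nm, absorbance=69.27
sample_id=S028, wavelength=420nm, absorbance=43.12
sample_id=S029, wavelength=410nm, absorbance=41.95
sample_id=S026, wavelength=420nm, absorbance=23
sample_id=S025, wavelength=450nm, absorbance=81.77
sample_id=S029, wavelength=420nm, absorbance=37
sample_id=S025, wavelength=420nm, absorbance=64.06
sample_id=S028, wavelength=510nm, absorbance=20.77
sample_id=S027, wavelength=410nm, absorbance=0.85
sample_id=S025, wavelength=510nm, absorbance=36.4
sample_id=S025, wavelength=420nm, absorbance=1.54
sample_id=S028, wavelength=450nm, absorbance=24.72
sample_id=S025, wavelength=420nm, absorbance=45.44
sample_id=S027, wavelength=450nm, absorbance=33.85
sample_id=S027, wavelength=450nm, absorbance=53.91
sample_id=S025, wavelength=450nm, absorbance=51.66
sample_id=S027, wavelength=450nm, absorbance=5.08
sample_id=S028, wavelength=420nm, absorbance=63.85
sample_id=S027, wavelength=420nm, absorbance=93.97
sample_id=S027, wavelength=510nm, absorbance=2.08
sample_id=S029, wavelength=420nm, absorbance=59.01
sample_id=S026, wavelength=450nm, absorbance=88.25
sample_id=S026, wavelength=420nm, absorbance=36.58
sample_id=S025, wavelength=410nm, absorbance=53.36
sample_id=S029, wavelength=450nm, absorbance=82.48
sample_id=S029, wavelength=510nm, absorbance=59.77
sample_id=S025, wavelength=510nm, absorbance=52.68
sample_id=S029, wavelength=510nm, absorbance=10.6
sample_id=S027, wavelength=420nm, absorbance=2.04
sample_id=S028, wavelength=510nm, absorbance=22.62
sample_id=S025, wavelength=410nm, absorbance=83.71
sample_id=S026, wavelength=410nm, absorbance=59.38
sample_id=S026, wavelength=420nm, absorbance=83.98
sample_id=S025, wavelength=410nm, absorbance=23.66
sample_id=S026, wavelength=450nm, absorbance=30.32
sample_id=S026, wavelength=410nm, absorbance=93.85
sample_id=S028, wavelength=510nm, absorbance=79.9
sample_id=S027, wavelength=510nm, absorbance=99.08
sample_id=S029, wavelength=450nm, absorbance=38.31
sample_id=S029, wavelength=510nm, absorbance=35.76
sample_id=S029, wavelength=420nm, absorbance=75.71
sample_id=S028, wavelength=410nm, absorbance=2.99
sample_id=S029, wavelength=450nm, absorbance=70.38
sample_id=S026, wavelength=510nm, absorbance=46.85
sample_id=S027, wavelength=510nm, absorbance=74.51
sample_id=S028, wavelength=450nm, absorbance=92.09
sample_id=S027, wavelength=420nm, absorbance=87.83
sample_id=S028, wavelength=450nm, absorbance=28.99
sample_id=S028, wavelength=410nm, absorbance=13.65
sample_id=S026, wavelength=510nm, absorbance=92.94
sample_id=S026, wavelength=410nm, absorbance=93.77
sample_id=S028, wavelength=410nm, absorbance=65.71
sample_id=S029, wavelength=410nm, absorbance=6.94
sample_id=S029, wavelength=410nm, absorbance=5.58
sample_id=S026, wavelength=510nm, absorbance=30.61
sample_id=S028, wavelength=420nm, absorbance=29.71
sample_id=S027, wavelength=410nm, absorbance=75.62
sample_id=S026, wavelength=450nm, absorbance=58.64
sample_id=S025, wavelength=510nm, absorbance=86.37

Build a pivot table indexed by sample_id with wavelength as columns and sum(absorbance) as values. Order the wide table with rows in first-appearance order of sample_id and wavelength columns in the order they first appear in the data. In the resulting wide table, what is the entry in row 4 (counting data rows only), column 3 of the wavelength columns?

171.72

With rows in first-appearance order of sample_id, row 4 is sample_id=S029. wavelength columns in first-appearance order: 410nm, 450nm, 420nm, 510nm; column 3 is 420nm.
Long rows with sample_id=S029, wavelength=420nm: 37 + 59.01 + 75.71 = 171.72.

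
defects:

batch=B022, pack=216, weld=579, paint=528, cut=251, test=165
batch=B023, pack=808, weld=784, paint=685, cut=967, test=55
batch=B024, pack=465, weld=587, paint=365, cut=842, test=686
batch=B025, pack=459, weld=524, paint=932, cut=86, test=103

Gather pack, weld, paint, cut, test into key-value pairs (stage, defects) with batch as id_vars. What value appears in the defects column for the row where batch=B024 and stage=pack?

465

Unpivoting turns each (batch, wide-column) pair into one long row.
The wide cell at row B024, column pack holds 465, so the long row (B024, pack) has defects=465.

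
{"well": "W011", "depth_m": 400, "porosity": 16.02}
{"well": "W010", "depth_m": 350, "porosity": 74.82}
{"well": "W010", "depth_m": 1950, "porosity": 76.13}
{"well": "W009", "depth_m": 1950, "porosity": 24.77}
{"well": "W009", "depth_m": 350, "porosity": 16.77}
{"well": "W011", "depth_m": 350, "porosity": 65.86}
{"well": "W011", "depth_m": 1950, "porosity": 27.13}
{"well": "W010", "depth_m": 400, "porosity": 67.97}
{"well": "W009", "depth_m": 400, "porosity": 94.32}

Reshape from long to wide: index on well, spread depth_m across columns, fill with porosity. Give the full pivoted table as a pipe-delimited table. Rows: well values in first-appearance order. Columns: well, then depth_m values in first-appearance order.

| well | 400 | 350 | 1950 |
| W011 | 16.02 | 65.86 | 27.13 |
| W010 | 67.97 | 74.82 | 76.13 |
| W009 | 94.32 | 16.77 | 24.77 |

Columns: well plus the 3 distinct depth_m values (400, 350, 1950).
For example, row W011 column 400 takes porosity=16.02 from the long row (W011, 400).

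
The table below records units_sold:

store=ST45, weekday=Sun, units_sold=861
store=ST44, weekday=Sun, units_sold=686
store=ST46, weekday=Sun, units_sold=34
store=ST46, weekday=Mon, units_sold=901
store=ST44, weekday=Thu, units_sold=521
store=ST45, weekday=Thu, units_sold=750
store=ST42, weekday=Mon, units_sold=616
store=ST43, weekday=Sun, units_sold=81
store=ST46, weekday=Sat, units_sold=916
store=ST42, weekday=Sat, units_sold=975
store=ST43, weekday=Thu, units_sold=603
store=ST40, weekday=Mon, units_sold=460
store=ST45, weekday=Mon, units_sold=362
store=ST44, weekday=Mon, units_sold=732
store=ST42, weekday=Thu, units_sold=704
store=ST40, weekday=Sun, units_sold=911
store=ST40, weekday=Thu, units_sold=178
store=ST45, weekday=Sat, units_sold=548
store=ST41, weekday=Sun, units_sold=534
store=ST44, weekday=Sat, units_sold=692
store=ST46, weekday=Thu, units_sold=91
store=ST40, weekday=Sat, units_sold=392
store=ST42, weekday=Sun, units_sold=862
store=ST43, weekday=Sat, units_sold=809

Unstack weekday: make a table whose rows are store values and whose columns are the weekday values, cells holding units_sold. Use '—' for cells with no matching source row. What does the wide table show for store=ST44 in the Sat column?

The long row with store=ST44, weekday=Sat has units_sold=692.

692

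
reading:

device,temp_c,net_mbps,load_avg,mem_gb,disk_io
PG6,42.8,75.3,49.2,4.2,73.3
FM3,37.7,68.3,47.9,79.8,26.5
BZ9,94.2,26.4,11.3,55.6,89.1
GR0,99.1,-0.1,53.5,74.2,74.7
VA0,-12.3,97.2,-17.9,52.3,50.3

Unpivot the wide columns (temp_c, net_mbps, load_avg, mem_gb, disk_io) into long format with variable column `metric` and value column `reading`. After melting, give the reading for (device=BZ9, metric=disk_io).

Unpivoting turns each (device, wide-column) pair into one long row.
The wide cell at row BZ9, column disk_io holds 89.1, so the long row (BZ9, disk_io) has reading=89.1.

89.1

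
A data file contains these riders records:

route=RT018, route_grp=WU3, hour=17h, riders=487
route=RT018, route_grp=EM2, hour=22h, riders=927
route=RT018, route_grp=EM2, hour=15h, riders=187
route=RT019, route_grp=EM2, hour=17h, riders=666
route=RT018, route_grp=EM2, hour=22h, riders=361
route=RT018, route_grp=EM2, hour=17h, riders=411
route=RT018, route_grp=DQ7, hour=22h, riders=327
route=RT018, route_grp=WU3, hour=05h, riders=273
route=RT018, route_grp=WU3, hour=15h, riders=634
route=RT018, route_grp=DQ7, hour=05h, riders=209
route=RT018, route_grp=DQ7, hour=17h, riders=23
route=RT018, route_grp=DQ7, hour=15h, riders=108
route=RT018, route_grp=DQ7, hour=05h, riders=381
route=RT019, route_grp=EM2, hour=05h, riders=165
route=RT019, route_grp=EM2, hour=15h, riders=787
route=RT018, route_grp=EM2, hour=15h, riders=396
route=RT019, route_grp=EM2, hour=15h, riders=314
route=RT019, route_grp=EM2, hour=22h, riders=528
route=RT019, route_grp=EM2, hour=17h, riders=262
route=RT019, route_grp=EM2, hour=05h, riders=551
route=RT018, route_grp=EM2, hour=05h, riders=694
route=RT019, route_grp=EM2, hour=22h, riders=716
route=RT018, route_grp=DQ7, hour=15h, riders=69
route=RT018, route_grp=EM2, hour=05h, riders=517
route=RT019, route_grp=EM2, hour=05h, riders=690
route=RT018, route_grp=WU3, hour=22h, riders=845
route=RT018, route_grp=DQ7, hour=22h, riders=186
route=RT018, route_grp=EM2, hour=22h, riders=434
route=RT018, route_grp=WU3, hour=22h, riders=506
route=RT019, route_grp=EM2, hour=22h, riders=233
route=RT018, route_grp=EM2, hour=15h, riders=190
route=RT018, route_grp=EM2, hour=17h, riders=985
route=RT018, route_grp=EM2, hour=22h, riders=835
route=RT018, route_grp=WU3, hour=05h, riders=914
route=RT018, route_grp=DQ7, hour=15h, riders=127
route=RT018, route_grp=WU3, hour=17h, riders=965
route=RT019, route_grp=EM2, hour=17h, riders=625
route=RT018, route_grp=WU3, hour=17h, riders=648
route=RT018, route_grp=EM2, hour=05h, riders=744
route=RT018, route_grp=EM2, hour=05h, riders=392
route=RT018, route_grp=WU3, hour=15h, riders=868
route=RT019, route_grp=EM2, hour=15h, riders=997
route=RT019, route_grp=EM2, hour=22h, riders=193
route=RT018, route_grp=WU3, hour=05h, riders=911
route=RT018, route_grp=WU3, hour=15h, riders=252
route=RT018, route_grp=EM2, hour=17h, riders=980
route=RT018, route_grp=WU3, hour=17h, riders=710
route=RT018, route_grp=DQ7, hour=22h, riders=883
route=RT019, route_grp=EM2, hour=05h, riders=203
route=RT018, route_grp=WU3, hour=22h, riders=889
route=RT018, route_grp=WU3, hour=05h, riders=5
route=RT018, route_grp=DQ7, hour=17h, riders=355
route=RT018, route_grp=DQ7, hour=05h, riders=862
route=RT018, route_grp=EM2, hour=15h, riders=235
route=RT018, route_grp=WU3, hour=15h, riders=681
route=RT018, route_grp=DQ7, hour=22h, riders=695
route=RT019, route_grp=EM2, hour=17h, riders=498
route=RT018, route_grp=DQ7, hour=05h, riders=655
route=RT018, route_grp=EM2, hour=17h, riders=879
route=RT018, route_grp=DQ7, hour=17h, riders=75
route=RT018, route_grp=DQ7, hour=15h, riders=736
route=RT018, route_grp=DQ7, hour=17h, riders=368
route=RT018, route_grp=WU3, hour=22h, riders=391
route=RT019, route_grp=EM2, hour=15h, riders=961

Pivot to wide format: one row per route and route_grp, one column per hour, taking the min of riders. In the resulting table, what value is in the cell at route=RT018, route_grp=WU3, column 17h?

487

Rows with route=RT018, route_grp=WU3 and hour=17h: riders values are 487, 965, 648, 710.
min(487, 965, 648, 710) = 487.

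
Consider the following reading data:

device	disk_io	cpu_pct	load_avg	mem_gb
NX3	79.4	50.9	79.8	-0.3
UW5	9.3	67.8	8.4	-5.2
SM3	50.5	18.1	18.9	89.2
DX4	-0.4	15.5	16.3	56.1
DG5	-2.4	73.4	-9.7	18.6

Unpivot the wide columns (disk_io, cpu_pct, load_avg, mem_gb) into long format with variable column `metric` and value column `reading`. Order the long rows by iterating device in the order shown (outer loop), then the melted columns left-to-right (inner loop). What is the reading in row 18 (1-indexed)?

20 rows total (5 × 4). Row 18: index ⌊(18-1)/4⌋ = 4 into device → DG5; (18-1) mod 4 = 1 into the melted columns → cpu_pct.
So row 18 is (DG5, cpu_pct, 73.4); reading = 73.4.

73.4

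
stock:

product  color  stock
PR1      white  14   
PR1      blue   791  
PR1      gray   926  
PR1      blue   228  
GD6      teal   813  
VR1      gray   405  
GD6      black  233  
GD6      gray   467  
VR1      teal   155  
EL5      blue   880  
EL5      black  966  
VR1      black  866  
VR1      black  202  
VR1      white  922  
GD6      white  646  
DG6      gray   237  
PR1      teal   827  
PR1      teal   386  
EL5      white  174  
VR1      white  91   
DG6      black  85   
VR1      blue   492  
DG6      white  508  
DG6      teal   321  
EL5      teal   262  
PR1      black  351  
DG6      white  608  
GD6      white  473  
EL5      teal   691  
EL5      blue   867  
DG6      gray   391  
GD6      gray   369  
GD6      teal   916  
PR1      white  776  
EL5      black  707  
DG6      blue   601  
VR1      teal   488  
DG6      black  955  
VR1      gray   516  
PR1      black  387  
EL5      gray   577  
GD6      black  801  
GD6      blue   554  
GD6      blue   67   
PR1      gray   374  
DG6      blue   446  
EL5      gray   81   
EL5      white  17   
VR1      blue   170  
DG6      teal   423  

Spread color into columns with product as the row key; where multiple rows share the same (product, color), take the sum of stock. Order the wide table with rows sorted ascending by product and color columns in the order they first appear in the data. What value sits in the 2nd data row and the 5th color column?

1673

With rows sorted ascending by product, row 2 is product=EL5. color columns in first-appearance order: white, blue, gray, teal, black; column 5 is black.
Long rows with product=EL5, color=black: 966 + 707 = 1673.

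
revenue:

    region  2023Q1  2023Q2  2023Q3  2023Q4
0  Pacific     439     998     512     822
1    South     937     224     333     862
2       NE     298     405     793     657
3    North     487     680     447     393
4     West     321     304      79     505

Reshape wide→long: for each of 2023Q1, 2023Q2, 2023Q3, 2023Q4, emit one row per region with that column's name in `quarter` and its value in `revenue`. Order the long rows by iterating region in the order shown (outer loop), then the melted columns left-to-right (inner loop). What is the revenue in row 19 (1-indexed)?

20 rows total (5 × 4). Row 19: index ⌊(19-1)/4⌋ = 4 into region → West; (19-1) mod 4 = 2 into the melted columns → 2023Q3.
So row 19 is (West, 2023Q3, 79); revenue = 79.

79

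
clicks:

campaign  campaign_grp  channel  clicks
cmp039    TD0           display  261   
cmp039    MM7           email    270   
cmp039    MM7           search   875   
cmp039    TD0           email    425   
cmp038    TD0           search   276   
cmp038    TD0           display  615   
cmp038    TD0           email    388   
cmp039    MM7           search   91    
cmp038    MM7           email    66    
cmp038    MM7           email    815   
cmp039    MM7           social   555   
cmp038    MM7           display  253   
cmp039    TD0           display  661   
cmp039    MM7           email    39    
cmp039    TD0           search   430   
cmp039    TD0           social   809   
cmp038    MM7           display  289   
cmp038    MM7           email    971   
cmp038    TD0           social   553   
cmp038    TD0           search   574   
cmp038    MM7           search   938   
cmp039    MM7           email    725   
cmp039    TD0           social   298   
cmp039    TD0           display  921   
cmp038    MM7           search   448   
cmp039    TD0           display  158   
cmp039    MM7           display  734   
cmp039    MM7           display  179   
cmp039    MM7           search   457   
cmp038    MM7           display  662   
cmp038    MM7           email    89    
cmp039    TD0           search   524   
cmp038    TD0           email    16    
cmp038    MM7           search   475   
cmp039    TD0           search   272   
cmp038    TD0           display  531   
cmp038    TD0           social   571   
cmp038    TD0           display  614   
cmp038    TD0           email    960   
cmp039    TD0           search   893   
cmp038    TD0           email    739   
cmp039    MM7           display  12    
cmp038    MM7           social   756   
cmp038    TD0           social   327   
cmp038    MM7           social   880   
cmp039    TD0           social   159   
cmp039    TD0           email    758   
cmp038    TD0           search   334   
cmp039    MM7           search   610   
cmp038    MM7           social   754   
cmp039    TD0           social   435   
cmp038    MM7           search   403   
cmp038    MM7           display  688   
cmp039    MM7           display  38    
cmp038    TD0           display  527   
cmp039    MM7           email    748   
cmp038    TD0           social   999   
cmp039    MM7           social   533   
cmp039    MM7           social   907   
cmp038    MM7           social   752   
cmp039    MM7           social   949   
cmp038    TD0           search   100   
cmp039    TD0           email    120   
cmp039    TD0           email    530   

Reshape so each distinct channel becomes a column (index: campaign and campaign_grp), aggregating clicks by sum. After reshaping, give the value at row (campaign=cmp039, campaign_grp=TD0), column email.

1833

Rows with campaign=cmp039, campaign_grp=TD0 and channel=email: clicks values are 425, 758, 120, 530.
425 + 758 + 120 + 530 = 1833.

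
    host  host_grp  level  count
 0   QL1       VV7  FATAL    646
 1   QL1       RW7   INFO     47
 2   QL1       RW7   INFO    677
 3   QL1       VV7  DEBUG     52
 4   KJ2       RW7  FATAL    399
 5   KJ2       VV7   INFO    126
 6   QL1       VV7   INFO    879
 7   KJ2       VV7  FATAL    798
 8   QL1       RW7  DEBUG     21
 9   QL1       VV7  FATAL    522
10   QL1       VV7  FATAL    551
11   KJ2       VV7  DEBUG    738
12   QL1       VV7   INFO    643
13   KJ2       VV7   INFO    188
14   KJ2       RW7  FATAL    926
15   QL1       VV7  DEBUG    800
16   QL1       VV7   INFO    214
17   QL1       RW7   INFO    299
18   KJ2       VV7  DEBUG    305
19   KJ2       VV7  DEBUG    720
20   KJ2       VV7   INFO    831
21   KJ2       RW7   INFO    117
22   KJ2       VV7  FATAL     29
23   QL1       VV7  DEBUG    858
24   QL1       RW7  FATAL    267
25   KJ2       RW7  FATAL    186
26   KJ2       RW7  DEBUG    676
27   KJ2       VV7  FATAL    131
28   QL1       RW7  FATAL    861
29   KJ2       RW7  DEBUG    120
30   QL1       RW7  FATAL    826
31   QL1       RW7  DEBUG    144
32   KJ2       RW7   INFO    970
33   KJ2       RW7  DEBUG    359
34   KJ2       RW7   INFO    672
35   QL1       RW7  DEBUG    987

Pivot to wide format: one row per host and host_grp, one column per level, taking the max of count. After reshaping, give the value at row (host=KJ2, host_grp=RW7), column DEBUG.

Rows with host=KJ2, host_grp=RW7 and level=DEBUG: count values are 676, 120, 359.
max(676, 120, 359) = 676.

676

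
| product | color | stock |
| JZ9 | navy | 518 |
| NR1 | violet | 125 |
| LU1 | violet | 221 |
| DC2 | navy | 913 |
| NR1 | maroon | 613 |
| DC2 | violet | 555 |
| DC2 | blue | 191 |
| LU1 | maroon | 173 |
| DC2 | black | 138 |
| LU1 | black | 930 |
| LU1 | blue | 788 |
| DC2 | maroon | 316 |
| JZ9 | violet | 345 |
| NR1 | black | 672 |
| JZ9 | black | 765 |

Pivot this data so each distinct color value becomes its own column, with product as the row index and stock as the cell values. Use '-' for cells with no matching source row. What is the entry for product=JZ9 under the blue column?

-

No long-format row has product=JZ9 and color=blue, so the cell is -.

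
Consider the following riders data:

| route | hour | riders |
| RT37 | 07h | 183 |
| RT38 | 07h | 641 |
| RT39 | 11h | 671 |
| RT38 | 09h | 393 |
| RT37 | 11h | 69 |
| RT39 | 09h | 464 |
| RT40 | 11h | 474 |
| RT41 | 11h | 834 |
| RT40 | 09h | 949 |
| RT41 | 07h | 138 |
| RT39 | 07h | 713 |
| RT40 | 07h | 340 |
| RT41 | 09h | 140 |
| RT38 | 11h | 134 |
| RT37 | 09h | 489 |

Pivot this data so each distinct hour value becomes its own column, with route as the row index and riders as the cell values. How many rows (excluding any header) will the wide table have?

5

5 distinct route values → 5 rows.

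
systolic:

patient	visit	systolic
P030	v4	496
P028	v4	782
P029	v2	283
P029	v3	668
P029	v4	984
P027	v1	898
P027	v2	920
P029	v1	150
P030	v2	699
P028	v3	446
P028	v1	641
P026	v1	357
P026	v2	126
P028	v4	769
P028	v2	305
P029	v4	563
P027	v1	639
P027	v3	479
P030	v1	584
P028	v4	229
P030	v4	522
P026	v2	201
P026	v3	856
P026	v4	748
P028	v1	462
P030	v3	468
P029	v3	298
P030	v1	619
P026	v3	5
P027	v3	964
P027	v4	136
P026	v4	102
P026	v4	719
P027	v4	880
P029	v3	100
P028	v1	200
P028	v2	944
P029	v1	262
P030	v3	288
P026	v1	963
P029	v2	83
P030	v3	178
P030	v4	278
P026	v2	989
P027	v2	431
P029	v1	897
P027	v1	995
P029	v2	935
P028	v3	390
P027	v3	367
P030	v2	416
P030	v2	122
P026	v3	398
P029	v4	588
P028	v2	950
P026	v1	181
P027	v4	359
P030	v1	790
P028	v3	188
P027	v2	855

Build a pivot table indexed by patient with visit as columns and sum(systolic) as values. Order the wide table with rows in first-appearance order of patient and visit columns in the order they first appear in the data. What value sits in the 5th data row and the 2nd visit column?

With rows in first-appearance order of patient, row 5 is patient=P026. visit columns in first-appearance order: v4, v2, v3, v1; column 2 is v2.
Long rows with patient=P026, visit=v2: 126 + 201 + 989 = 1316.

1316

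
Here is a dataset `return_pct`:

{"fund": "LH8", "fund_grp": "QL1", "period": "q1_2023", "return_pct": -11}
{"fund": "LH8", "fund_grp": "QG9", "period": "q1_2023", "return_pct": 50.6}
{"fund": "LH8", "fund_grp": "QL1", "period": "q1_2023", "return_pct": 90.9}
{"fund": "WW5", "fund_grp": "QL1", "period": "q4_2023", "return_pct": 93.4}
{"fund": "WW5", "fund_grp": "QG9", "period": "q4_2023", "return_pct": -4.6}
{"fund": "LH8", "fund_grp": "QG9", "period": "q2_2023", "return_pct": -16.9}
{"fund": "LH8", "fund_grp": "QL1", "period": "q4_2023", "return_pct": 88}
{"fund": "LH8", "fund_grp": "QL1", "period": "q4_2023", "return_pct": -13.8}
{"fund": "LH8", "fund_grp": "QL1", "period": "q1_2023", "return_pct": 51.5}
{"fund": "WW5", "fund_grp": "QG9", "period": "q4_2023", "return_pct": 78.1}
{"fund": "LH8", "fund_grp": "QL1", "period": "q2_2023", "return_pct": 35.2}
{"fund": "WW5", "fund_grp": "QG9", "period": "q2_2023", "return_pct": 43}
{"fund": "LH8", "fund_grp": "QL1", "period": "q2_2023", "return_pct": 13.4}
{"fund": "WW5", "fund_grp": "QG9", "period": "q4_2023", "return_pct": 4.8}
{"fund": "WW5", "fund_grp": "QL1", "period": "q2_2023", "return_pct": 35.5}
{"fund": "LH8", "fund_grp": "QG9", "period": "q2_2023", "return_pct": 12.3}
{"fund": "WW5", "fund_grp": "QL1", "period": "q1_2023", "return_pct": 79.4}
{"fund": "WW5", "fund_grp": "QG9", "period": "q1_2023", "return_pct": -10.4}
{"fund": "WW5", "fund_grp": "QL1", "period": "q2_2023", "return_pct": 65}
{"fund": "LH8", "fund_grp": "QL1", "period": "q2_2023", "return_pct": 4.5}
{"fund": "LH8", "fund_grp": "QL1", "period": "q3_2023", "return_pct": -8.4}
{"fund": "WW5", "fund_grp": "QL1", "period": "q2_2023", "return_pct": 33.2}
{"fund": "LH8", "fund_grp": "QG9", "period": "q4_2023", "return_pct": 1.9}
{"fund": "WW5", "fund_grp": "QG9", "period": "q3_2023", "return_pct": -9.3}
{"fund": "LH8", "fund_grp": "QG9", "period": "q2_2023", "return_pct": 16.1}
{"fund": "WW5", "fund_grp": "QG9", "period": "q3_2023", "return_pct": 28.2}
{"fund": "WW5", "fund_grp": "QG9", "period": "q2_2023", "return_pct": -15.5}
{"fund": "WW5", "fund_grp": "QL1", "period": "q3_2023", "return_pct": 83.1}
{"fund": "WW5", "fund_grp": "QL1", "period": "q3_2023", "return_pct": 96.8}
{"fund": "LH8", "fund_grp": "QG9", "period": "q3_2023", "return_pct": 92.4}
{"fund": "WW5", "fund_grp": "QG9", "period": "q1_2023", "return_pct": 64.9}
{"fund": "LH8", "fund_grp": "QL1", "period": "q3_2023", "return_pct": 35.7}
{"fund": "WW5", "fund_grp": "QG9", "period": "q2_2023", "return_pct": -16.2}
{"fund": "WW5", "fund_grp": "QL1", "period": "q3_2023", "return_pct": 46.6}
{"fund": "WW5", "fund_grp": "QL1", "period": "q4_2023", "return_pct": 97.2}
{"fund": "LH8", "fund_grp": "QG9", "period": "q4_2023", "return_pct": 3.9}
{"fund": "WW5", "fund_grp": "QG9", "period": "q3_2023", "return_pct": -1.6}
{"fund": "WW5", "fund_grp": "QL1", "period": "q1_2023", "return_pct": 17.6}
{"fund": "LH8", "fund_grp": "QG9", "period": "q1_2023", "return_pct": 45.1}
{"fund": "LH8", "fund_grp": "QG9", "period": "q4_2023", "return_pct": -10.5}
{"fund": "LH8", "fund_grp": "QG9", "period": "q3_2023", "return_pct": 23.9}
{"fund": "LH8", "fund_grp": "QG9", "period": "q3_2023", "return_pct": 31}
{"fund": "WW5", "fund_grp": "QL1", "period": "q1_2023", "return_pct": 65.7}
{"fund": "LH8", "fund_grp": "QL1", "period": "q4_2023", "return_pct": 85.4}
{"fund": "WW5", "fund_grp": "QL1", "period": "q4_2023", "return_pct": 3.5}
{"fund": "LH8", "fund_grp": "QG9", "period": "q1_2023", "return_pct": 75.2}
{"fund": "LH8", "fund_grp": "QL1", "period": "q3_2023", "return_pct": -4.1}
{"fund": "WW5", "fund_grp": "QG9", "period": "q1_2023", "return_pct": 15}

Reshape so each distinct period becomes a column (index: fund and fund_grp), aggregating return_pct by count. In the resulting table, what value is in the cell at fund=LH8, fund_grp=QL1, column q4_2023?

Rows with fund=LH8, fund_grp=QL1 and period=q4_2023: return_pct values are 88, -13.8, 85.4.
3 rows match — count = 3.

3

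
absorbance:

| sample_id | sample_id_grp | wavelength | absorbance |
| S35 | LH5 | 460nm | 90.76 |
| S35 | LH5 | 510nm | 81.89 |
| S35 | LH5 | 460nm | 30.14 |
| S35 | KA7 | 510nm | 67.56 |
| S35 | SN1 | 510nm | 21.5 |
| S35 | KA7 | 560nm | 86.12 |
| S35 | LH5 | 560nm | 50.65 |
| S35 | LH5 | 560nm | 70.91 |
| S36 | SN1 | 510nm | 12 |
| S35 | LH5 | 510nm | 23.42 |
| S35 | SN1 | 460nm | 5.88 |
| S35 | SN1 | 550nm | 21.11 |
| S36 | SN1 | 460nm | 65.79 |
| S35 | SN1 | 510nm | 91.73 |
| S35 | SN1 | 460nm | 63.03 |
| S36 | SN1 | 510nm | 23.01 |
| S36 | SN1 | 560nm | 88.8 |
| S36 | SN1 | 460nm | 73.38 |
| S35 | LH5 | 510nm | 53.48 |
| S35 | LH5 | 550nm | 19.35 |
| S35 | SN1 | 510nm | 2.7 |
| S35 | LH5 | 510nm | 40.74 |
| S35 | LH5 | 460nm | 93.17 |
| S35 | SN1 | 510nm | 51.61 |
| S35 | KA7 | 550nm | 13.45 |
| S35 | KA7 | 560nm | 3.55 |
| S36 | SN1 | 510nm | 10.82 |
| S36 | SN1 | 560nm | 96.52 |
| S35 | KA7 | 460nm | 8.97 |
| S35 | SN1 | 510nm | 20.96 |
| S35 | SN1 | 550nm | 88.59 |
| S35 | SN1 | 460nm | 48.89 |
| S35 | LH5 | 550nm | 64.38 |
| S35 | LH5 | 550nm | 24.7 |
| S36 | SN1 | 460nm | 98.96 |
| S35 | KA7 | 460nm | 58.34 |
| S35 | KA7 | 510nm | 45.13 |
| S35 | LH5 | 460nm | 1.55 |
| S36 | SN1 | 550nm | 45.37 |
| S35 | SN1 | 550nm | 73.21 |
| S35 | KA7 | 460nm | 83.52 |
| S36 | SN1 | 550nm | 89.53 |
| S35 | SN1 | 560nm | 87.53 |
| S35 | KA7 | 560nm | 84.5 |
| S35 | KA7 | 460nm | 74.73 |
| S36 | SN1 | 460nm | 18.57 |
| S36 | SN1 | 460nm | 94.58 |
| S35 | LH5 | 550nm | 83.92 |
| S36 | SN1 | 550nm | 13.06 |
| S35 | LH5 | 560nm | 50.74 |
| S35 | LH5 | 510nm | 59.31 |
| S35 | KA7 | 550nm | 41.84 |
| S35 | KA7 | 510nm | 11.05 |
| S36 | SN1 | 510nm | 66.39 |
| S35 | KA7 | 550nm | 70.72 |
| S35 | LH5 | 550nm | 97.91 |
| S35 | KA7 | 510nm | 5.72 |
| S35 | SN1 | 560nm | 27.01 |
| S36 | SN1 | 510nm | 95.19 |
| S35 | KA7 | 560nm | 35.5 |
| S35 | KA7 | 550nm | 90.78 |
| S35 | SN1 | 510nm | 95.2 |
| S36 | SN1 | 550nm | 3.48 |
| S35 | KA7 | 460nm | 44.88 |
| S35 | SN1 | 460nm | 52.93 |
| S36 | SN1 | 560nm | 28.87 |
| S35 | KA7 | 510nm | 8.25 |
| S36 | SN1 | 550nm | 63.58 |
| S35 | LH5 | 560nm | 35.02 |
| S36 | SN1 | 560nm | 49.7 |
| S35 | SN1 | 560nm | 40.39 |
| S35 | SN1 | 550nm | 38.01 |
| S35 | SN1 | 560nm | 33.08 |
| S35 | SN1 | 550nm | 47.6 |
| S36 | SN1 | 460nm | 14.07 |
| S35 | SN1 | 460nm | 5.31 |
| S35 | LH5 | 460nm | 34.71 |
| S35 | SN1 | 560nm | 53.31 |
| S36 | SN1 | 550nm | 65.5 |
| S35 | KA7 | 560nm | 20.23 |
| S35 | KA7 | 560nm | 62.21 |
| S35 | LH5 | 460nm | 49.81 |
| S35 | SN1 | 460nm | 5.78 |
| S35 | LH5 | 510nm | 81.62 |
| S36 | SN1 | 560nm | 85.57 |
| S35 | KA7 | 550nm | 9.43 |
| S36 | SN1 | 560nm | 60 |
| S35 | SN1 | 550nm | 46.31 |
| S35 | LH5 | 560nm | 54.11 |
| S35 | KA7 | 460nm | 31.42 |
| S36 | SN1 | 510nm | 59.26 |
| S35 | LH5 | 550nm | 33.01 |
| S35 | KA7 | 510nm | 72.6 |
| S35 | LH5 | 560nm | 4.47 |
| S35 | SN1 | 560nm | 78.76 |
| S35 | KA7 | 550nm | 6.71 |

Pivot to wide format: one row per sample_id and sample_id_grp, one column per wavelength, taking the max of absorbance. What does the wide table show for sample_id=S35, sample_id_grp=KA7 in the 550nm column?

Rows with sample_id=S35, sample_id_grp=KA7 and wavelength=550nm: absorbance values are 13.45, 41.84, 70.72, 90.78, 9.43, 6.71.
max(13.45, 41.84, 70.72, 90.78, 9.43, 6.71) = 90.78.

90.78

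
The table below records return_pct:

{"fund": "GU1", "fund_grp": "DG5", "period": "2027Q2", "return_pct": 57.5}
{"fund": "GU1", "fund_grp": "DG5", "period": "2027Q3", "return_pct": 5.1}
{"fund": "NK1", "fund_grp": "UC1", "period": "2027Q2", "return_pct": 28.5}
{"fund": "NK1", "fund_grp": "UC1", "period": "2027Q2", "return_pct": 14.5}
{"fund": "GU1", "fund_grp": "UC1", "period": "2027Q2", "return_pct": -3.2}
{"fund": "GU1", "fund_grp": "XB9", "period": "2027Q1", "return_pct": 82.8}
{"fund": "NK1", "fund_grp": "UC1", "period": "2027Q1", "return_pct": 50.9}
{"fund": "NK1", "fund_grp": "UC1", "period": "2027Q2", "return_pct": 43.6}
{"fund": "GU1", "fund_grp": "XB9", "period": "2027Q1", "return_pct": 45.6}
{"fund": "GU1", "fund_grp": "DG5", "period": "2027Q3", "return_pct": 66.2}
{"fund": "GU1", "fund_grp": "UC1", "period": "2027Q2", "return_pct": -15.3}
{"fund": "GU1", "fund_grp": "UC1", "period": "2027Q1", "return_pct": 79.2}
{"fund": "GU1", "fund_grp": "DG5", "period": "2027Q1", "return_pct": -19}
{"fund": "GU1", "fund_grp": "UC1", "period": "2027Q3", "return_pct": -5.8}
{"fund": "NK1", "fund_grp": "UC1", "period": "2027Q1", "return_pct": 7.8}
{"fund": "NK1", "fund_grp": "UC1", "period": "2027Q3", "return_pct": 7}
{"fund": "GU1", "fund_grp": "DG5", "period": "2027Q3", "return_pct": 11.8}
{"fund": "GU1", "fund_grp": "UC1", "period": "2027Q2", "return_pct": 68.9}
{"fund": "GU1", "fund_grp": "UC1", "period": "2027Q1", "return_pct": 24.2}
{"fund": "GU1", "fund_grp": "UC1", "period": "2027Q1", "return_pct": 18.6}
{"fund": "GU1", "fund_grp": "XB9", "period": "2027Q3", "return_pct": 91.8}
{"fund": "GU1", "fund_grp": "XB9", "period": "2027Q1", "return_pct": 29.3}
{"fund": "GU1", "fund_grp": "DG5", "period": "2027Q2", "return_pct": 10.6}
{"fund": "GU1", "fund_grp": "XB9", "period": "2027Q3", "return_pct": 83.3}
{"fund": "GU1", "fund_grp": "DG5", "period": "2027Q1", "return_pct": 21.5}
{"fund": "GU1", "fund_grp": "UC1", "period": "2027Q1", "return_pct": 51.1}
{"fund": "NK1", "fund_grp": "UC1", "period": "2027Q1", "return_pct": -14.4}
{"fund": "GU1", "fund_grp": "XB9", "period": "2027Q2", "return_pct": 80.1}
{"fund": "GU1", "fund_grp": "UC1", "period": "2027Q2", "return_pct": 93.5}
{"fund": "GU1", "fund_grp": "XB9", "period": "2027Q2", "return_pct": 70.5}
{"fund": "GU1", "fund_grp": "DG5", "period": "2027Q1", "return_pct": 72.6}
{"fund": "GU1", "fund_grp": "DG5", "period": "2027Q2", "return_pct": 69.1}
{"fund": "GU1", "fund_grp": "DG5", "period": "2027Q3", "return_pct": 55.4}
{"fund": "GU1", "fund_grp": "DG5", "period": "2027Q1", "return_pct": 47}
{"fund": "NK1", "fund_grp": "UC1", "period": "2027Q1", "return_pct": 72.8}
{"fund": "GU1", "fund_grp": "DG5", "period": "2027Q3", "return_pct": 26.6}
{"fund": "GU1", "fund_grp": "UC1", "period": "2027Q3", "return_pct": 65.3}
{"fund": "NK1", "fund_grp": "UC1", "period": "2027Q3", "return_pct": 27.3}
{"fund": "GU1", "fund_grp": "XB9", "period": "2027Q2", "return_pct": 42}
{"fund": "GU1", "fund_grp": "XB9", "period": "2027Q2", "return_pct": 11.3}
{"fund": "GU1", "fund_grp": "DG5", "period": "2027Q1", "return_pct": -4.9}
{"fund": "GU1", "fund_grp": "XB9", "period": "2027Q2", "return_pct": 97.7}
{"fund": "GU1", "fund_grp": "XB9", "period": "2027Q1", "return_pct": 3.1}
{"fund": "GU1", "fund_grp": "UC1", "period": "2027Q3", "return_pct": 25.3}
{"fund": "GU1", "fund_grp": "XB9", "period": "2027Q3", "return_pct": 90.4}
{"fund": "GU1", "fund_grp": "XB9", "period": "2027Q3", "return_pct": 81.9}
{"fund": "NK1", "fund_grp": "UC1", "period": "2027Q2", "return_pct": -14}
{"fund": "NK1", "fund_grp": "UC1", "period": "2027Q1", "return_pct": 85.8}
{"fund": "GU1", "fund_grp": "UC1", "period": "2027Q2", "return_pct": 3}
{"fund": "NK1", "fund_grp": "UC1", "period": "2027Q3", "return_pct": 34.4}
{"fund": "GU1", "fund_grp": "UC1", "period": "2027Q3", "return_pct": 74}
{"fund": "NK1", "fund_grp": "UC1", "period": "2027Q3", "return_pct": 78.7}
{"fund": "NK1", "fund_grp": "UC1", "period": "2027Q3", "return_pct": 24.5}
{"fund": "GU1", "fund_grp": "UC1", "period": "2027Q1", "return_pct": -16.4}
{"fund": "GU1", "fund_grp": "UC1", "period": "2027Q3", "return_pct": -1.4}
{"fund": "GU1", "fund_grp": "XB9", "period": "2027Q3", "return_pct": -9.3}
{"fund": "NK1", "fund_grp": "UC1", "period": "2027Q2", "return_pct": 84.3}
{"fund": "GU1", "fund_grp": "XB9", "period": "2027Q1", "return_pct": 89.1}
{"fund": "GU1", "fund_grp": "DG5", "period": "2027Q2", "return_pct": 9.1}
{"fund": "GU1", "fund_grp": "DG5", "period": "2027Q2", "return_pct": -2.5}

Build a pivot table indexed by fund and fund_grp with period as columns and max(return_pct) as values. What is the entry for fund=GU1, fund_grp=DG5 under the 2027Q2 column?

69.1

Rows with fund=GU1, fund_grp=DG5 and period=2027Q2: return_pct values are 57.5, 10.6, 69.1, 9.1, -2.5.
max(57.5, 10.6, 69.1, 9.1, -2.5) = 69.1.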